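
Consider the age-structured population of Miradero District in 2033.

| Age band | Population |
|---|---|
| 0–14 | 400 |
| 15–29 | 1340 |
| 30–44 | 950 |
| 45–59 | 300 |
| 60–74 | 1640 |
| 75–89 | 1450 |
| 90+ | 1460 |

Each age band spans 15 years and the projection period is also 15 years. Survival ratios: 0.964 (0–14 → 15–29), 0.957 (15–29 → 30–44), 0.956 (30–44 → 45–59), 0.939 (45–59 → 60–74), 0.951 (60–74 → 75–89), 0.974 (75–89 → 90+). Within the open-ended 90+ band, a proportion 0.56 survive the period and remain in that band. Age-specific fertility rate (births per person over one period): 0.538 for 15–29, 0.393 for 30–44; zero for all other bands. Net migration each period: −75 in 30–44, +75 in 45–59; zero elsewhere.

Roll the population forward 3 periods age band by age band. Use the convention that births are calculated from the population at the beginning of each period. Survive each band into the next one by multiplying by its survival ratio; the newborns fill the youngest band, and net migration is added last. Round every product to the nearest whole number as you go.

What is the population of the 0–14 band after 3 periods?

Period 1.
Births: 1340 × 0.538 = 721, 950 × 0.393 = 373 → 1094
15–29: 400 × 0.964 = 386
30–44: 1340 × 0.957 = 1282
45–59: 950 × 0.956 = 908
60–74: 300 × 0.939 = 282
75–89: 1640 × 0.951 = 1560
90+: 1450 × 0.974 + 1460 × 0.56 = 1412 + 818 = 2230
Net migration: 30–44 − 75 → 1207; 45–59 + 75 → 983
→ [1094, 386, 1207, 983, 282, 1560, 2230]
Period 2.
Births: 386 × 0.538 = 208, 1207 × 0.393 = 474 → 682
15–29: 1094 × 0.964 = 1055
30–44: 386 × 0.957 = 369
45–59: 1207 × 0.956 = 1154
60–74: 983 × 0.939 = 923
75–89: 282 × 0.951 = 268
90+: 1560 × 0.974 + 2230 × 0.56 = 1519 + 1249 = 2768
Net migration: 30–44 − 75 → 294; 45–59 + 75 → 1229
→ [682, 1055, 294, 1229, 923, 268, 2768]
Period 3.
Births: 1055 × 0.538 = 568, 294 × 0.393 = 116 → 684
15–29: 682 × 0.964 = 657
30–44: 1055 × 0.957 = 1010
45–59: 294 × 0.956 = 281
60–74: 1229 × 0.939 = 1154
75–89: 923 × 0.951 = 878
90+: 268 × 0.974 + 2768 × 0.56 = 261 + 1550 = 1811
Net migration: 30–44 − 75 → 935; 45–59 + 75 → 356
→ [684, 657, 935, 356, 1154, 878, 1811]

684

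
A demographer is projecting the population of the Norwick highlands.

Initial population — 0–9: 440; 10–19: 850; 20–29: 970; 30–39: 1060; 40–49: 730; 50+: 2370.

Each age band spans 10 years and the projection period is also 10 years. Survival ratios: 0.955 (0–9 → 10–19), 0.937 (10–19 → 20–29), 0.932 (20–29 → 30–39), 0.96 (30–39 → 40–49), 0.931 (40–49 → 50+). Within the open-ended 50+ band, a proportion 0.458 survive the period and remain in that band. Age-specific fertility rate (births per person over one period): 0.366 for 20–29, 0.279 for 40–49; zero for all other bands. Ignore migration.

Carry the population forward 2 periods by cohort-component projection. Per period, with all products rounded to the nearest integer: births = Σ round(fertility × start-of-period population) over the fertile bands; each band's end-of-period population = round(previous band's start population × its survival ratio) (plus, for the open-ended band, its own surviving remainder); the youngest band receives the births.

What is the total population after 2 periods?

Numbering the groups 1..6 from youngest to oldest:
Period 1:
Births: 970 × 0.366 = 355, 730 × 0.279 = 204 → total 559
Group 2: 440 × 0.955 = 420
Group 3: 850 × 0.937 = 796
Group 4: 970 × 0.932 = 904
Group 5: 1060 × 0.96 = 1018
Group 6: 730 × 0.931 + 2370 × 0.458 = 680 + 1085 = 1765
Population now: 0–9=559, 10–19=420, 20–29=796, 30–39=904, 40–49=1018, 50+=1765
Period 2:
Births: 796 × 0.366 = 291, 1018 × 0.279 = 284 → total 575
Group 2: 559 × 0.955 = 534
Group 3: 420 × 0.937 = 394
Group 4: 796 × 0.932 = 742
Group 5: 904 × 0.96 = 868
Group 6: 1018 × 0.931 + 1765 × 0.458 = 948 + 808 = 1756
Population now: 0–9=575, 10–19=534, 20–29=394, 30–39=742, 40–49=868, 50+=1756
Total after period 2: 575 + 534 + 394 + 742 + 868 + 1756 = 4869

4869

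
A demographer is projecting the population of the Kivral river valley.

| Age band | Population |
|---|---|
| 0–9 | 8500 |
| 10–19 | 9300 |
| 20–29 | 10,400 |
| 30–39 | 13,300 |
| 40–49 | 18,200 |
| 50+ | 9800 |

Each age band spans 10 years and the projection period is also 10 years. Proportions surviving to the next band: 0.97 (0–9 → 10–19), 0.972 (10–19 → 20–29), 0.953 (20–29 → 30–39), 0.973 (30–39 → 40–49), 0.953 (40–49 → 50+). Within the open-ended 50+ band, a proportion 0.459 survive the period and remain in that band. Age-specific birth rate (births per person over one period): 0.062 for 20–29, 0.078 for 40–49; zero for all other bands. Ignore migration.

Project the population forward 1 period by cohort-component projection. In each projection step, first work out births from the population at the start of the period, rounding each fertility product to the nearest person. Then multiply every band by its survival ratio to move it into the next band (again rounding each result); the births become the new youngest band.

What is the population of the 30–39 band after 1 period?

9911

— Period 1 —
Births: 10400 × 0.062 = 645, 18200 × 0.078 = 1420 ⇒ total 2065
10–19: 8500 × 0.97 = 8245
20–29: 9300 × 0.972 = 9040
30–39: 10400 × 0.953 = 9911
40–49: 13300 × 0.973 = 12941
50+: 18200 × 0.953 + 9800 × 0.459 = 17345 + 4498 = 21843
Population now: 0–9=2065, 10–19=8245, 20–29=9040, 30–39=9911, 40–49=12941, 50+=21843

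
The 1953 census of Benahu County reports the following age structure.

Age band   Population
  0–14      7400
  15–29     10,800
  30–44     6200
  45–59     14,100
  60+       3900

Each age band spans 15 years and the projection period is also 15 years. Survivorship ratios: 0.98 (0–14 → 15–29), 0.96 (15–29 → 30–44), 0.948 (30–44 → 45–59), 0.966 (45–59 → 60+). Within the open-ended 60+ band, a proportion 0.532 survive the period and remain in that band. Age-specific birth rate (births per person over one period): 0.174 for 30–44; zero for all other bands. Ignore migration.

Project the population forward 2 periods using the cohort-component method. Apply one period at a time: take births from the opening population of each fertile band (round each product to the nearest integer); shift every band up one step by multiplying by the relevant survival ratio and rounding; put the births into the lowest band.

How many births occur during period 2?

1804

Numbering the groups 1..5 from youngest to oldest:
Period 1.
Births: 6200 * 0.174 = 1079
Group 2: 7400 * 0.98 = 7252
Group 3: 10800 * 0.96 = 10368
Group 4: 6200 * 0.948 = 5878
Group 5: 14100 * 0.966 + 3900 * 0.532 = 13621 + 2075 = 15696
Giving 1079 / 7252 / 10368 / 5878 / 15696.
Period 2.
Births: 10368 * 0.174 = 1804
Group 2: 1079 * 0.98 = 1057
Group 3: 7252 * 0.96 = 6962
Group 4: 10368 * 0.948 = 9829
Group 5: 5878 * 0.966 + 15696 * 0.532 = 5678 + 8350 = 14028
Giving 1804 / 1057 / 6962 / 9829 / 14028.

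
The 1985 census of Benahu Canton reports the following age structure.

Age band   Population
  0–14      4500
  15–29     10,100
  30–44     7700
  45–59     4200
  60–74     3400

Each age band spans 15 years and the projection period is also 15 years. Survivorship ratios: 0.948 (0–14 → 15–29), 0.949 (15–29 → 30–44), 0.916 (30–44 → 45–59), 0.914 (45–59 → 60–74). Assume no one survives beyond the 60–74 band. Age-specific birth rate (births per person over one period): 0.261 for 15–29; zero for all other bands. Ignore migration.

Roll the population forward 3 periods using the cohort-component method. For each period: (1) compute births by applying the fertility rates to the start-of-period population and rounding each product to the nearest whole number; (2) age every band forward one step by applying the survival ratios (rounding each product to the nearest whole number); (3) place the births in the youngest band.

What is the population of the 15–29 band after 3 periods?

1055

(Groups numbered youngest = 1 to oldest = 5.)
Period 1:
Births: 10100 * 0.261 = 2636
Group 2: 4500 * 0.948 = 4266
Group 3: 10100 * 0.949 = 9585
Group 4: 7700 * 0.916 = 7053
Group 5: 4200 * 0.914 = 3839
Giving 2636 / 4266 / 9585 / 7053 / 3839.
Period 2:
Births: 4266 * 0.261 = 1113
Group 2: 2636 * 0.948 = 2499
Group 3: 4266 * 0.949 = 4048
Group 4: 9585 * 0.916 = 8780
Group 5: 7053 * 0.914 = 6446
Giving 1113 / 2499 / 4048 / 8780 / 6446.
Period 3:
Births: 2499 * 0.261 = 652
Group 2: 1113 * 0.948 = 1055
Group 3: 2499 * 0.949 = 2372
Group 4: 4048 * 0.916 = 3708
Group 5: 8780 * 0.914 = 8025
Giving 652 / 1055 / 2372 / 3708 / 8025.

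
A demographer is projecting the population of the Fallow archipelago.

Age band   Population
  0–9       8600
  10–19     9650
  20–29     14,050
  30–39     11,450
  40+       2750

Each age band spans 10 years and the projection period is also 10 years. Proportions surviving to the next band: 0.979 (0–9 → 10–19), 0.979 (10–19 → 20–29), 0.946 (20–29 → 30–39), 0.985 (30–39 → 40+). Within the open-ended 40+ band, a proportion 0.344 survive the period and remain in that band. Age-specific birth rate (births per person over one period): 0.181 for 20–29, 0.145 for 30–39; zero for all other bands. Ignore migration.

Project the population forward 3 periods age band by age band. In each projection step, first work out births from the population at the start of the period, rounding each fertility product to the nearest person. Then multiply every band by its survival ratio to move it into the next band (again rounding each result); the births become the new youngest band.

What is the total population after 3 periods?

Let band 1 be 0–9 through band 5 = 40+.
[period 1]
Births: 14050 × 0.181 = 2543 ; 11450 × 0.145 = 1660 → 4203
Band 2: 8600 × 0.979 = 8419
Band 3: 9650 × 0.979 = 9447
Band 4: 14050 × 0.946 = 13291
Band 5: 11450 × 0.985 + 2750 × 0.344 = 11278 + 946 = 12224
Giving 4203 / 8419 / 9447 / 13291 / 12224.
[period 2]
Births: 9447 × 0.181 = 1710 ; 13291 × 0.145 = 1927 → 3637
Band 2: 4203 × 0.979 = 4115
Band 3: 8419 × 0.979 = 8242
Band 4: 9447 × 0.946 = 8937
Band 5: 13291 × 0.985 + 12224 × 0.344 = 13092 + 4205 = 17297
Giving 3637 / 4115 / 8242 / 8937 / 17297.
[period 3]
Births: 8242 × 0.181 = 1492 ; 8937 × 0.145 = 1296 → 2788
Band 2: 3637 × 0.979 = 3561
Band 3: 4115 × 0.979 = 4029
Band 4: 8242 × 0.946 = 7797
Band 5: 8937 × 0.985 + 17297 × 0.344 = 8803 + 5950 = 14753
Giving 2788 / 3561 / 4029 / 7797 / 14753.
Total after period 3: 2788 + 3561 + 4029 + 7797 + 14753 = 32928

32928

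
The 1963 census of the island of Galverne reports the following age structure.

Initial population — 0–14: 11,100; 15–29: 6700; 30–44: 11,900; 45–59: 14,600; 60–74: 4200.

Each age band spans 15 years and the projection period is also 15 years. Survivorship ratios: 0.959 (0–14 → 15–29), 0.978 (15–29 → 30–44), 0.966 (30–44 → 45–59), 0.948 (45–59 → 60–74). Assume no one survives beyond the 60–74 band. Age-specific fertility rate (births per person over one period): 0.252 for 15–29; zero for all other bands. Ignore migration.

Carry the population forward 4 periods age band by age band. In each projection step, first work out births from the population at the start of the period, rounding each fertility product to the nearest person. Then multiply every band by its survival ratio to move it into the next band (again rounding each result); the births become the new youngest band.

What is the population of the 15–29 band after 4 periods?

[period 1]
Births: 6700 * 0.252 = 1688
15–29: 11100 * 0.959 = 10645
30–44: 6700 * 0.978 = 6553
45–59: 11900 * 0.966 = 11495
60–74: 14600 * 0.948 = 13841
Giving 1688 / 10645 / 6553 / 11495 / 13841.
[period 2]
Births: 10645 * 0.252 = 2683
15–29: 1688 * 0.959 = 1619
30–44: 10645 * 0.978 = 10411
45–59: 6553 * 0.966 = 6330
60–74: 11495 * 0.948 = 10897
Giving 2683 / 1619 / 10411 / 6330 / 10897.
[period 3]
Births: 1619 * 0.252 = 408
15–29: 2683 * 0.959 = 2573
30–44: 1619 * 0.978 = 1583
45–59: 10411 * 0.966 = 10057
60–74: 6330 * 0.948 = 6001
Giving 408 / 2573 / 1583 / 10057 / 6001.
[period 4]
Births: 2573 * 0.252 = 648
15–29: 408 * 0.959 = 391
30–44: 2573 * 0.978 = 2516
45–59: 1583 * 0.966 = 1529
60–74: 10057 * 0.948 = 9534
Giving 648 / 391 / 2516 / 1529 / 9534.

391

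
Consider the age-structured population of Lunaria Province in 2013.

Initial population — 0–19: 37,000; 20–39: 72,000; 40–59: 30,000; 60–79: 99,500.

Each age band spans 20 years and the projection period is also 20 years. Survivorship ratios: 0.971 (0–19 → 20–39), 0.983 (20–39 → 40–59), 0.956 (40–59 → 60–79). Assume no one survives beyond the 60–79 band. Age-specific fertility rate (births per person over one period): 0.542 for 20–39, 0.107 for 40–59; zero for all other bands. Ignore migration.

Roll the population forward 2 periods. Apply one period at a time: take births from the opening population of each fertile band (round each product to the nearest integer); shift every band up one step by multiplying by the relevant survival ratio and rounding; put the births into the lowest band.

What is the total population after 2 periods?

171032

After projecting period 1:
Births: 72000 * 0.542 = 39024, 30000 * 0.107 = 3210 → 42234
20–39: 37000 * 0.971 = 35927
40–59: 72000 * 0.983 = 70776
60–79: 30000 * 0.956 = 28680
→ [42234, 35927, 70776, 28680]
After projecting period 2:
Births: 35927 * 0.542 = 19472, 70776 * 0.107 = 7573 → 27045
20–39: 42234 * 0.971 = 41009
40–59: 35927 * 0.983 = 35316
60–79: 70776 * 0.956 = 67662
→ [27045, 41009, 35316, 67662]
Total after period 2: 27045 + 41009 + 35316 + 67662 = 171032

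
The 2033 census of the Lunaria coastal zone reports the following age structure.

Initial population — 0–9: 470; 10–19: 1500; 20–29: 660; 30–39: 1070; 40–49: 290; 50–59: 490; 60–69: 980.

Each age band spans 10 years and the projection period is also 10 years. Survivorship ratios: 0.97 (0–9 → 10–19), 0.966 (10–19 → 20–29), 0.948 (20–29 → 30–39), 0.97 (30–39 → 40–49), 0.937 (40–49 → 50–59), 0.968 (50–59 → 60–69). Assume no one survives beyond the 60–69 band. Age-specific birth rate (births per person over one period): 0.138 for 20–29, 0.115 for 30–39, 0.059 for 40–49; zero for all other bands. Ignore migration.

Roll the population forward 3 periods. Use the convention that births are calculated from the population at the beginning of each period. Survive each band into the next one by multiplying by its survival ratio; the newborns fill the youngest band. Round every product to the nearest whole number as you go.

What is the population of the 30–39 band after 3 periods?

Let group 1 be 0–9 through group 7 = 60–69.
After projecting period 1:
Births: 660 × 0.138 = 91 ; 1070 × 0.115 = 123 ; 290 × 0.059 = 17 → 231
Group 2: 470 × 0.97 = 456
Group 3: 1500 × 0.966 = 1449
Group 4: 660 × 0.948 = 626
Group 5: 1070 × 0.97 = 1038
Group 6: 290 × 0.937 = 272
Group 7: 490 × 0.968 = 474
End of period: [231, 456, 1449, 626, 1038, 272, 474]
After projecting period 2:
Births: 1449 × 0.138 = 200 ; 626 × 0.115 = 72 ; 1038 × 0.059 = 61 → 333
Group 2: 231 × 0.97 = 224
Group 3: 456 × 0.966 = 440
Group 4: 1449 × 0.948 = 1374
Group 5: 626 × 0.97 = 607
Group 6: 1038 × 0.937 = 973
Group 7: 272 × 0.968 = 263
End of period: [333, 224, 440, 1374, 607, 973, 263]
After projecting period 3:
Births: 440 × 0.138 = 61 ; 1374 × 0.115 = 158 ; 607 × 0.059 = 36 → 255
Group 2: 333 × 0.97 = 323
Group 3: 224 × 0.966 = 216
Group 4: 440 × 0.948 = 417
Group 5: 1374 × 0.97 = 1333
Group 6: 607 × 0.937 = 569
Group 7: 973 × 0.968 = 942
End of period: [255, 323, 216, 417, 1333, 569, 942]

417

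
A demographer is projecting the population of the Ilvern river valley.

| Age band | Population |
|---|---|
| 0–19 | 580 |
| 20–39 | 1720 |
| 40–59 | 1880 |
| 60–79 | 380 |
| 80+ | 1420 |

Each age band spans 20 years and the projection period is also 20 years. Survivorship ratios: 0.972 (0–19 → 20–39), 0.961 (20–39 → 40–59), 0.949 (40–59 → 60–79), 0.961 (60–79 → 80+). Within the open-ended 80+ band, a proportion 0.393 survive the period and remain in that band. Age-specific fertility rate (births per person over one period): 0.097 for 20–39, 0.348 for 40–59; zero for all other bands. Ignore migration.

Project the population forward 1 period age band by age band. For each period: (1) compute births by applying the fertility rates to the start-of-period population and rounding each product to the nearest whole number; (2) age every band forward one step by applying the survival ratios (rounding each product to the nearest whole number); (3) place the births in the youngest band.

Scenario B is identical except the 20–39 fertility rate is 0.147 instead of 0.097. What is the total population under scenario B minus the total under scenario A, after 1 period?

Period 1:
Births: 1720 * 0.097 = 167, 1880 * 0.348 = 654 → 821
20–39: 580 * 0.972 = 564
40–59: 1720 * 0.961 = 1653
60–79: 1880 * 0.949 = 1784
80+: 380 * 0.961 + 1420 * 0.393 = 365 + 558 = 923
End of period: [821, 564, 1653, 1784, 923]
Scenario A total after 1 period: 5745
Scenario B projection —
Period 1:
Births: 1720 * 0.147 = 253, 1880 * 0.348 = 654 → 907
20–39: 580 * 0.972 = 564
40–59: 1720 * 0.961 = 1653
60–79: 1880 * 0.949 = 1784
80+: 380 * 0.961 + 1420 * 0.393 = 365 + 558 = 923
End of period: [907, 564, 1653, 1784, 923]
Scenario B total after 1 period: 5831
Difference B − A = 5831 − 5745 = 86

86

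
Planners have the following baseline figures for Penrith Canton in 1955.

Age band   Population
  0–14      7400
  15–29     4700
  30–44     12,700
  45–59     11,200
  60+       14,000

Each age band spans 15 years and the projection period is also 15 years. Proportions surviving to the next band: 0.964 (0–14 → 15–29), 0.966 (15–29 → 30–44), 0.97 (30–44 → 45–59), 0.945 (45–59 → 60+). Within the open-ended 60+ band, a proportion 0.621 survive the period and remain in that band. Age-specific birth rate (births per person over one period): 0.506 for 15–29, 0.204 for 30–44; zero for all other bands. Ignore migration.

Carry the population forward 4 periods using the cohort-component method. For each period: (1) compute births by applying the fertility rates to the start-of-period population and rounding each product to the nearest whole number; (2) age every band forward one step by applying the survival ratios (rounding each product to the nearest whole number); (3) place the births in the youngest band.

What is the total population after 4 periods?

33568

Numbering the groups 1..5 from youngest to oldest:
After projecting period 1:
Births: 4700 * 0.506 = 2378 ; 12700 * 0.204 = 2591 → 4969
Group 2: 7400 * 0.964 = 7134
Group 3: 4700 * 0.966 = 4540
Group 4: 12700 * 0.97 = 12319
Group 5: 11200 * 0.945 + 14000 * 0.621 = 10584 + 8694 = 19278
End of period: [4969, 7134, 4540, 12319, 19278]
After projecting period 2:
Births: 7134 * 0.506 = 3610 ; 4540 * 0.204 = 926 → 4536
Group 2: 4969 * 0.964 = 4790
Group 3: 7134 * 0.966 = 6891
Group 4: 4540 * 0.97 = 4404
Group 5: 12319 * 0.945 + 19278 * 0.621 = 11641 + 11972 = 23613
End of period: [4536, 4790, 6891, 4404, 23613]
After projecting period 3:
Births: 4790 * 0.506 = 2424 ; 6891 * 0.204 = 1406 → 3830
Group 2: 4536 * 0.964 = 4373
Group 3: 4790 * 0.966 = 4627
Group 4: 6891 * 0.97 = 6684
Group 5: 4404 * 0.945 + 23613 * 0.621 = 4162 + 14664 = 18826
End of period: [3830, 4373, 4627, 6684, 18826]
After projecting period 4:
Births: 4373 * 0.506 = 2213 ; 4627 * 0.204 = 944 → 3157
Group 2: 3830 * 0.964 = 3692
Group 3: 4373 * 0.966 = 4224
Group 4: 4627 * 0.97 = 4488
Group 5: 6684 * 0.945 + 18826 * 0.621 = 6316 + 11691 = 18007
End of period: [3157, 3692, 4224, 4488, 18007]
Total after period 4: 3157 + 3692 + 4224 + 4488 + 18007 = 33568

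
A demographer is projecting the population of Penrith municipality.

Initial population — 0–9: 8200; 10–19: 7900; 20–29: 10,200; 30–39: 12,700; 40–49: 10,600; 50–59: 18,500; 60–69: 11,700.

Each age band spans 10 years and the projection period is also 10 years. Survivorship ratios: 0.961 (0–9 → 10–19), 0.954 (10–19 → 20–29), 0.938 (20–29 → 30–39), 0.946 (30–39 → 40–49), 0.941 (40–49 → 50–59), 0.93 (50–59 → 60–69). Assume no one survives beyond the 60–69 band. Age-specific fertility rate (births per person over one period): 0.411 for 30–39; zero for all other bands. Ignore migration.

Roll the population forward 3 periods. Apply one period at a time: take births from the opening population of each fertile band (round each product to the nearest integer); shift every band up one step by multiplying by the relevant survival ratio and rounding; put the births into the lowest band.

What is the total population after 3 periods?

(Groups numbered youngest = 1 to oldest = 7.)
After projecting period 1:
Births: 12700 * 0.411 = 5220
Group 2: 8200 * 0.961 = 7880
Group 3: 7900 * 0.954 = 7537
Group 4: 10200 * 0.938 = 9568
Group 5: 12700 * 0.946 = 12014
Group 6: 10600 * 0.941 = 9975
Group 7: 18500 * 0.93 = 17205
End of period: [5220, 7880, 7537, 9568, 12014, 9975, 17205]
After projecting period 2:
Births: 9568 * 0.411 = 3932
Group 2: 5220 * 0.961 = 5016
Group 3: 7880 * 0.954 = 7518
Group 4: 7537 * 0.938 = 7070
Group 5: 9568 * 0.946 = 9051
Group 6: 12014 * 0.941 = 11305
Group 7: 9975 * 0.93 = 9277
End of period: [3932, 5016, 7518, 7070, 9051, 11305, 9277]
After projecting period 3:
Births: 7070 * 0.411 = 2906
Group 2: 3932 * 0.961 = 3779
Group 3: 5016 * 0.954 = 4785
Group 4: 7518 * 0.938 = 7052
Group 5: 7070 * 0.946 = 6688
Group 6: 9051 * 0.941 = 8517
Group 7: 11305 * 0.93 = 10514
End of period: [2906, 3779, 4785, 7052, 6688, 8517, 10514]
Total after period 3: 2906 + 3779 + 4785 + 7052 + 6688 + 8517 + 10514 = 44241

44241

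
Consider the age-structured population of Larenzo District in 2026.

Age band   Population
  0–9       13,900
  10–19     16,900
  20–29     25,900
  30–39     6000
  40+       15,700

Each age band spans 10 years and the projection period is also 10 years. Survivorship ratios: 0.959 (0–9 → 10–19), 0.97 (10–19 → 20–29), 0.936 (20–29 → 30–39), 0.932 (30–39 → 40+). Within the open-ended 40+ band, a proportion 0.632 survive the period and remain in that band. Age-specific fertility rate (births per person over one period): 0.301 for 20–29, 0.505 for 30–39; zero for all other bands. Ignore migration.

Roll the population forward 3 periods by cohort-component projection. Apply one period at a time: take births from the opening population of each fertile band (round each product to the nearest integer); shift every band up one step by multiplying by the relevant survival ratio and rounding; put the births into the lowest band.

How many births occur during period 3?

Numbering the bands 1..5 from youngest to oldest:
[period 1]
Births: 25900 × 0.301 = 7796 ; 6000 × 0.505 = 3030 ⇒ total 10826
Band 2: 13900 × 0.959 = 13330
Band 3: 16900 × 0.97 = 16393
Band 4: 25900 × 0.936 = 24242
Band 5: 6000 × 0.932 + 15700 × 0.632 = 5592 + 9922 = 15514
→ [10826, 13330, 16393, 24242, 15514]
[period 2]
Births: 16393 × 0.301 = 4934 ; 24242 × 0.505 = 12242 ⇒ total 17176
Band 2: 10826 × 0.959 = 10382
Band 3: 13330 × 0.97 = 12930
Band 4: 16393 × 0.936 = 15344
Band 5: 24242 × 0.932 + 15514 × 0.632 = 22594 + 9805 = 32399
→ [17176, 10382, 12930, 15344, 32399]
[period 3]
Births: 12930 × 0.301 = 3892 ; 15344 × 0.505 = 7749 ⇒ total 11641
Band 2: 17176 × 0.959 = 16472
Band 3: 10382 × 0.97 = 10071
Band 4: 12930 × 0.936 = 12102
Band 5: 15344 × 0.932 + 32399 × 0.632 = 14301 + 20476 = 34777
→ [11641, 16472, 10071, 12102, 34777]

11641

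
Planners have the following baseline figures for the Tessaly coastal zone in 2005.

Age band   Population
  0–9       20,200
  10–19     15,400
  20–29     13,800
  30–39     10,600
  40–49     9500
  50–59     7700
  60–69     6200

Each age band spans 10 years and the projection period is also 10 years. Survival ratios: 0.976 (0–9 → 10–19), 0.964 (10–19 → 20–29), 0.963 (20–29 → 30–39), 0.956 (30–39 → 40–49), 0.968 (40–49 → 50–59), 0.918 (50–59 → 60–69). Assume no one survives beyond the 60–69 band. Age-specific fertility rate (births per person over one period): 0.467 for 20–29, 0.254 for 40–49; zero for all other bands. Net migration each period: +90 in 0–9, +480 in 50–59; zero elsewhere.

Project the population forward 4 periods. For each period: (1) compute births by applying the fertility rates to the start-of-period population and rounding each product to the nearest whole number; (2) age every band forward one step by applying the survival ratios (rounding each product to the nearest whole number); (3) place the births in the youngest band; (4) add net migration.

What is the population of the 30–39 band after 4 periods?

Numbering the groups 1..7 from youngest to oldest:
Period 1.
Births: 13800 × 0.467 = 6445, 9500 × 0.254 = 2413 → total 8858
Group 2: 20200 × 0.976 = 19715
Group 3: 15400 × 0.964 = 14846
Group 4: 13800 × 0.963 = 13289
Group 5: 10600 × 0.956 = 10134
Group 6: 9500 × 0.968 = 9196
Group 7: 7700 × 0.918 = 7069
Net migration: Group 1 + 90 → 8948; Group 6 + 480 → 9676
End of period: [8948, 19715, 14846, 13289, 10134, 9676, 7069]
Period 2.
Births: 14846 × 0.467 = 6933, 10134 × 0.254 = 2574 → total 9507
Group 2: 8948 × 0.976 = 8733
Group 3: 19715 × 0.964 = 19005
Group 4: 14846 × 0.963 = 14297
Group 5: 13289 × 0.956 = 12704
Group 6: 10134 × 0.968 = 9810
Group 7: 9676 × 0.918 = 8883
Net migration: Group 1 + 90 → 9597; Group 6 + 480 → 10290
End of period: [9597, 8733, 19005, 14297, 12704, 10290, 8883]
Period 3.
Births: 19005 × 0.467 = 8875, 12704 × 0.254 = 3227 → total 12102
Group 2: 9597 × 0.976 = 9367
Group 3: 8733 × 0.964 = 8419
Group 4: 19005 × 0.963 = 18302
Group 5: 14297 × 0.956 = 13668
Group 6: 12704 × 0.968 = 12297
Group 7: 10290 × 0.918 = 9446
Net migration: Group 1 + 90 → 12192; Group 6 + 480 → 12777
End of period: [12192, 9367, 8419, 18302, 13668, 12777, 9446]
Period 4.
Births: 8419 × 0.467 = 3932, 13668 × 0.254 = 3472 → total 7404
Group 2: 12192 × 0.976 = 11899
Group 3: 9367 × 0.964 = 9030
Group 4: 8419 × 0.963 = 8107
Group 5: 18302 × 0.956 = 17497
Group 6: 13668 × 0.968 = 13231
Group 7: 12777 × 0.918 = 11729
Net migration: Group 1 + 90 → 7494; Group 6 + 480 → 13711
End of period: [7494, 11899, 9030, 8107, 17497, 13711, 11729]

8107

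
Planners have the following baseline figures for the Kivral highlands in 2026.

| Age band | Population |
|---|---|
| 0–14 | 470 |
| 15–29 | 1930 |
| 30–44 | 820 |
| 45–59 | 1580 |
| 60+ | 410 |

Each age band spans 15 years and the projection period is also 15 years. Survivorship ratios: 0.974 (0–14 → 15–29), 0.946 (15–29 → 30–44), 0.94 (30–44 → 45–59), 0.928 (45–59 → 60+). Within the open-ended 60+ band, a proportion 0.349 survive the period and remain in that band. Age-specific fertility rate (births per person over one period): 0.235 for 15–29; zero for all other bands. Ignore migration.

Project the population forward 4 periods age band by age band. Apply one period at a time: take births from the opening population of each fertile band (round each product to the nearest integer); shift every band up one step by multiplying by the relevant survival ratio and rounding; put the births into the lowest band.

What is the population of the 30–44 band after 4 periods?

99

— Period 1 —
Births: 1930 × 0.235 = 454
15–29: 470 × 0.974 = 458
30–44: 1930 × 0.946 = 1826
45–59: 820 × 0.94 = 771
60+: 1580 × 0.928 + 410 × 0.349 = 1466 + 143 = 1609
End of period: [454, 458, 1826, 771, 1609]
— Period 2 —
Births: 458 × 0.235 = 108
15–29: 454 × 0.974 = 442
30–44: 458 × 0.946 = 433
45–59: 1826 × 0.94 = 1716
60+: 771 × 0.928 + 1609 × 0.349 = 715 + 562 = 1277
End of period: [108, 442, 433, 1716, 1277]
— Period 3 —
Births: 442 × 0.235 = 104
15–29: 108 × 0.974 = 105
30–44: 442 × 0.946 = 418
45–59: 433 × 0.94 = 407
60+: 1716 × 0.928 + 1277 × 0.349 = 1592 + 446 = 2038
End of period: [104, 105, 418, 407, 2038]
— Period 4 —
Births: 105 × 0.235 = 25
15–29: 104 × 0.974 = 101
30–44: 105 × 0.946 = 99
45–59: 418 × 0.94 = 393
60+: 407 × 0.928 + 2038 × 0.349 = 378 + 711 = 1089
End of period: [25, 101, 99, 393, 1089]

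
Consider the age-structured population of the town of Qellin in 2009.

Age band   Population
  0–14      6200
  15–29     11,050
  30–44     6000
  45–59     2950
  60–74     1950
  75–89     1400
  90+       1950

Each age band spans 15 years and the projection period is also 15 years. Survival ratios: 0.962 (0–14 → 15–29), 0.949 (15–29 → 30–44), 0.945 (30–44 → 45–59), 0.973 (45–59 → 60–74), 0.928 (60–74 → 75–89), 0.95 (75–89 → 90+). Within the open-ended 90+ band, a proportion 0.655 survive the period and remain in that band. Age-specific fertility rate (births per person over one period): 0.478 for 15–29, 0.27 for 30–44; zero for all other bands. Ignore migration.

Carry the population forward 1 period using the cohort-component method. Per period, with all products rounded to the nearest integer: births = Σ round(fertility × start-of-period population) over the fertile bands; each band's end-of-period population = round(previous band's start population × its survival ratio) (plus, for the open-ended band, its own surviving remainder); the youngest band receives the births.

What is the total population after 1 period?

Period 1:
Births: 11050 × 0.478 = 5282 ; 6000 × 0.27 = 1620 → total 6902
15–29: 6200 × 0.962 = 5964
30–44: 11050 × 0.949 = 10486
45–59: 6000 × 0.945 = 5670
60–74: 2950 × 0.973 = 2870
75–89: 1950 × 0.928 = 1810
90+: 1400 × 0.95 + 1950 × 0.655 = 1330 + 1277 = 2607
→ [6902, 5964, 10486, 5670, 2870, 1810, 2607]
Total after period 1: 6902 + 5964 + 10486 + 5670 + 2870 + 1810 + 2607 = 36309

36309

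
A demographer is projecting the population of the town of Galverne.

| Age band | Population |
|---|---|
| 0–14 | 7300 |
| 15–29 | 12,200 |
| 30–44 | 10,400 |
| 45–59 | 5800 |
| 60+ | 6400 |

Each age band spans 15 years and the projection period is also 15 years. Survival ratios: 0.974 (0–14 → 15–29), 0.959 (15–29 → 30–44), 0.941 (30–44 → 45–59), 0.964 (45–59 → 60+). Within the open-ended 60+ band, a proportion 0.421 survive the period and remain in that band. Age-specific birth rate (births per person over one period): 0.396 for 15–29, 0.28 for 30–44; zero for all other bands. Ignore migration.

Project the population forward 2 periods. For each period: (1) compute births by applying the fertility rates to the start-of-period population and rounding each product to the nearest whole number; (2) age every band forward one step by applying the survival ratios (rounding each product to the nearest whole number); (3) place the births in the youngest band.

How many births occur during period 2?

Period 1.
Births: 12200 × 0.396 = 4831 ; 10400 × 0.28 = 2912 ⇒ total 7743
15–29: 7300 × 0.974 = 7110
30–44: 12200 × 0.959 = 11700
45–59: 10400 × 0.941 = 9786
60+: 5800 × 0.964 + 6400 × 0.421 = 5591 + 2694 = 8285
End of period: [7743, 7110, 11700, 9786, 8285]
Period 2.
Births: 7110 × 0.396 = 2816 ; 11700 × 0.28 = 3276 ⇒ total 6092
15–29: 7743 × 0.974 = 7542
30–44: 7110 × 0.959 = 6818
45–59: 11700 × 0.941 = 11010
60+: 9786 × 0.964 + 8285 × 0.421 = 9434 + 3488 = 12922
End of period: [6092, 7542, 6818, 11010, 12922]

6092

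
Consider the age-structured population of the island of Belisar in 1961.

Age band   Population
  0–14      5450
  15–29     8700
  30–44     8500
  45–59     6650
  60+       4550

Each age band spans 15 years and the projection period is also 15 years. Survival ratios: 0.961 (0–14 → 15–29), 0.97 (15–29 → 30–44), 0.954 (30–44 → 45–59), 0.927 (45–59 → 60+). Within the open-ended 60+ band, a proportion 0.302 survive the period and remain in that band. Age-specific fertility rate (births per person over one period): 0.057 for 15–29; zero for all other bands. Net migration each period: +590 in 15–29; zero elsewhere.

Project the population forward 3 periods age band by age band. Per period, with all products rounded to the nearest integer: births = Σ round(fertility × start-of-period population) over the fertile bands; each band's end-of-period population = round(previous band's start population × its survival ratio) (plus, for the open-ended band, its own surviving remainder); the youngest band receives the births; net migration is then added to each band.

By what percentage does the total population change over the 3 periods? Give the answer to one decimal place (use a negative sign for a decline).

Period 1:
Births: 8700 × 0.057 = 496
15–29: 5450 × 0.961 = 5237
30–44: 8700 × 0.97 = 8439
45–59: 8500 × 0.954 = 8109
60+: 6650 × 0.927 + 4550 × 0.302 = 6165 + 1374 = 7539
Net migration: 15–29 + 590 → 5827
Giving 496 / 5827 / 8439 / 8109 / 7539.
Period 2:
Births: 5827 × 0.057 = 332
15–29: 496 × 0.961 = 477
30–44: 5827 × 0.97 = 5652
45–59: 8439 × 0.954 = 8051
60+: 8109 × 0.927 + 7539 × 0.302 = 7517 + 2277 = 9794
Net migration: 15–29 + 590 → 1067
Giving 332 / 1067 / 5652 / 8051 / 9794.
Period 3:
Births: 1067 × 0.057 = 61
15–29: 332 × 0.961 = 319
30–44: 1067 × 0.97 = 1035
45–59: 5652 × 0.954 = 5392
60+: 8051 × 0.927 + 9794 × 0.302 = 7463 + 2958 = 10421
Net migration: 15–29 + 590 → 909
Giving 61 / 909 / 1035 / 5392 / 10421.
Total: 33850 → 17818; change = -16032; percentage change = -47.4%

-47.4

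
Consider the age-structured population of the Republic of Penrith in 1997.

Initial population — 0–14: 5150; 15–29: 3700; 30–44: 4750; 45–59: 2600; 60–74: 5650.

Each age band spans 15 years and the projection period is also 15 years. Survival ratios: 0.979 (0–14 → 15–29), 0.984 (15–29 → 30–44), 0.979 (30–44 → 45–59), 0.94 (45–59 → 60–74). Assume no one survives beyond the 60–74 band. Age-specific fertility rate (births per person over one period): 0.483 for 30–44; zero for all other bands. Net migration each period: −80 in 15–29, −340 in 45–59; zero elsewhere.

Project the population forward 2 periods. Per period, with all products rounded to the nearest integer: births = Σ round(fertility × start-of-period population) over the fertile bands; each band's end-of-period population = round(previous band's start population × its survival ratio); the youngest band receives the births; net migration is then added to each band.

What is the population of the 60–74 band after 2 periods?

Period 1.
Births: 4750 * 0.483 = 2294
15–29: 5150 * 0.979 = 5042
30–44: 3700 * 0.984 = 3641
45–59: 4750 * 0.979 = 4650
60–74: 2600 * 0.94 = 2444
Net migration: 15–29 − 80 → 4962; 45–59 − 340 → 4310
Giving 2294 / 4962 / 3641 / 4310 / 2444.
Period 2.
Births: 3641 * 0.483 = 1759
15–29: 2294 * 0.979 = 2246
30–44: 4962 * 0.984 = 4883
45–59: 3641 * 0.979 = 3565
60–74: 4310 * 0.94 = 4051
Net migration: 15–29 − 80 → 2166; 45–59 − 340 → 3225
Giving 1759 / 2166 / 4883 / 3225 / 4051.

4051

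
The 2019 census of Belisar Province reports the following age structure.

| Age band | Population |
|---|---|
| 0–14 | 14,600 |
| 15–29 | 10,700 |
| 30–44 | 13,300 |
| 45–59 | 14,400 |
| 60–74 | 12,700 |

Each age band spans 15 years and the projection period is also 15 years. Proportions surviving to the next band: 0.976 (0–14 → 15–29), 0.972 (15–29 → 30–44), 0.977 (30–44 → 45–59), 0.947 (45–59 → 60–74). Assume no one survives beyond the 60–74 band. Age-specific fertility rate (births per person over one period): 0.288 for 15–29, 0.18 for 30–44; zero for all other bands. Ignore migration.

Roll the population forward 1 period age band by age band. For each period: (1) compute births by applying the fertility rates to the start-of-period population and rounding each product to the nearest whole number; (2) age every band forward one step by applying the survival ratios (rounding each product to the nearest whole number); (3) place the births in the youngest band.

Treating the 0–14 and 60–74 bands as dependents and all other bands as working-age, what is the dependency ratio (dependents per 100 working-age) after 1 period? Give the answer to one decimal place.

50.8

Numbering the bands 1..5 from youngest to oldest:
[period 1]
Births: 10700 × 0.288 = 3082  |  13300 × 0.18 = 2394 — total 5476
Band 2: 14600 × 0.976 = 14250
Band 3: 10700 × 0.972 = 10400
Band 4: 13300 × 0.977 = 12994
Band 5: 14400 × 0.947 = 13637
Population now: 0–14=5476, 15–29=14250, 30–44=10400, 45–59=12994, 60–74=13637
Dependents (band 0–14 + band 60–74) = 5476 + 13637 = 19113; working-age = 37644; ratio = 19113/37644 × 100 = 50.8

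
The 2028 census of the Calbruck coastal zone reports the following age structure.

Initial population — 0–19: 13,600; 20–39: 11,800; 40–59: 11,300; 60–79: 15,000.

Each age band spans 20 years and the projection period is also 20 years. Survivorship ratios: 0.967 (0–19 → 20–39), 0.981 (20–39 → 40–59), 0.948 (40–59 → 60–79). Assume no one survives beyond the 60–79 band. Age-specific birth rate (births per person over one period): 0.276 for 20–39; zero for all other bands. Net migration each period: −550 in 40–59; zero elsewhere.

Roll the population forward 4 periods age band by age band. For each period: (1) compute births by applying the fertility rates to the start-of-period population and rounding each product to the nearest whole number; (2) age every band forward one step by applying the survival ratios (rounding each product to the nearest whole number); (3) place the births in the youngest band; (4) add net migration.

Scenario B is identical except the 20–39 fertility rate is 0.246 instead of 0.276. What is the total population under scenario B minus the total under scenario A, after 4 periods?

-1065

(Bands numbered youngest = 1 to oldest = 4.)
[period 1]
Births: 11800 * 0.276 = 3257
Band 2: 13600 * 0.967 = 13151
Band 3: 11800 * 0.981 = 11576
Band 4: 11300 * 0.948 = 10712
Net migration: Band 3 − 550 → 11026
→ [3257, 13151, 11026, 10712]
[period 2]
Births: 13151 * 0.276 = 3630
Band 2: 3257 * 0.967 = 3150
Band 3: 13151 * 0.981 = 12901
Band 4: 11026 * 0.948 = 10453
Net migration: Band 3 − 550 → 12351
→ [3630, 3150, 12351, 10453]
[period 3]
Births: 3150 * 0.276 = 869
Band 2: 3630 * 0.967 = 3510
Band 3: 3150 * 0.981 = 3090
Band 4: 12351 * 0.948 = 11709
Net migration: Band 3 − 550 → 2540
→ [869, 3510, 2540, 11709]
[period 4]
Births: 3510 * 0.276 = 969
Band 2: 869 * 0.967 = 840
Band 3: 3510 * 0.981 = 3443
Band 4: 2540 * 0.948 = 2408
Net migration: Band 3 − 550 → 2893
→ [969, 840, 2893, 2408]
Scenario A total after 4 periods: 7110
Scenario B projection —
[period 1]
Births: 11800 * 0.246 = 2903
Band 2: 13600 * 0.967 = 13151
Band 3: 11800 * 0.981 = 11576
Band 4: 11300 * 0.948 = 10712
Net migration: Band 3 − 550 → 11026
→ [2903, 13151, 11026, 10712]
[period 2]
Births: 13151 * 0.246 = 3235
Band 2: 2903 * 0.967 = 2807
Band 3: 13151 * 0.981 = 12901
Band 4: 11026 * 0.948 = 10453
Net migration: Band 3 − 550 → 12351
→ [3235, 2807, 12351, 10453]
[period 3]
Births: 2807 * 0.246 = 691
Band 2: 3235 * 0.967 = 3128
Band 3: 2807 * 0.981 = 2754
Band 4: 12351 * 0.948 = 11709
Net migration: Band 3 − 550 → 2204
→ [691, 3128, 2204, 11709]
[period 4]
Births: 3128 * 0.246 = 769
Band 2: 691 * 0.967 = 668
Band 3: 3128 * 0.981 = 3069
Band 4: 2204 * 0.948 = 2089
Net migration: Band 3 − 550 → 2519
→ [769, 668, 2519, 2089]
Scenario B total after 4 periods: 6045
Difference B − A = 6045 − 7110 = -1065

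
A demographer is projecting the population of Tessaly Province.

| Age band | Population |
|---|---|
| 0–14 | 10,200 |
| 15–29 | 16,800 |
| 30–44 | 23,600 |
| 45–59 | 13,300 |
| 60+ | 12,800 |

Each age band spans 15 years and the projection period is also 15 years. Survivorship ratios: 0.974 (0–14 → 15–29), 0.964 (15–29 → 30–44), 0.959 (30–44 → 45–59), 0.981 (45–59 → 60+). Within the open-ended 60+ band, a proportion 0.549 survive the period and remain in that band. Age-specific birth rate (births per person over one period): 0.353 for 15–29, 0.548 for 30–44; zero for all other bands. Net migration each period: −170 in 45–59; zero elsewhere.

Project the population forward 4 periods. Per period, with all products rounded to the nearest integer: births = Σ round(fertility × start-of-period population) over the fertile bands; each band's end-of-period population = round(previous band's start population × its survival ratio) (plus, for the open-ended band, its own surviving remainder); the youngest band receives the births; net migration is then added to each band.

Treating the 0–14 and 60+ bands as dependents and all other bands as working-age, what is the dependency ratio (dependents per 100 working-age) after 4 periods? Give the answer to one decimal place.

Period 1:
Births: 16800 * 0.353 = 5930, 23600 * 0.548 = 12933 — total 18863
15–29: 10200 * 0.974 = 9935
30–44: 16800 * 0.964 = 16195
45–59: 23600 * 0.959 = 22632
60+: 13300 * 0.981 + 12800 * 0.549 = 13047 + 7027 = 20074
Net migration: 45–59 − 170 → 22462
Giving 18863 / 9935 / 16195 / 22462 / 20074.
Period 2:
Births: 9935 * 0.353 = 3507, 16195 * 0.548 = 8875 — total 12382
15–29: 18863 * 0.974 = 18373
30–44: 9935 * 0.964 = 9577
45–59: 16195 * 0.959 = 15531
60+: 22462 * 0.981 + 20074 * 0.549 = 22035 + 11021 = 33056
Net migration: 45–59 − 170 → 15361
Giving 12382 / 18373 / 9577 / 15361 / 33056.
Period 3:
Births: 18373 * 0.353 = 6486, 9577 * 0.548 = 5248 — total 11734
15–29: 12382 * 0.974 = 12060
30–44: 18373 * 0.964 = 17712
45–59: 9577 * 0.959 = 9184
60+: 15361 * 0.981 + 33056 * 0.549 = 15069 + 18148 = 33217
Net migration: 45–59 − 170 → 9014
Giving 11734 / 12060 / 17712 / 9014 / 33217.
Period 4:
Births: 12060 * 0.353 = 4257, 17712 * 0.548 = 9706 — total 13963
15–29: 11734 * 0.974 = 11429
30–44: 12060 * 0.964 = 11626
45–59: 17712 * 0.959 = 16986
60+: 9014 * 0.981 + 33217 * 0.549 = 8843 + 18236 = 27079
Net migration: 45–59 − 170 → 16816
Giving 13963 / 11429 / 11626 / 16816 / 27079.
Dependents (band 0–14 + band 60+) = 13963 + 27079 = 41042; working-age = 39871; ratio = 41042/39871 × 100 = 102.9

102.9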